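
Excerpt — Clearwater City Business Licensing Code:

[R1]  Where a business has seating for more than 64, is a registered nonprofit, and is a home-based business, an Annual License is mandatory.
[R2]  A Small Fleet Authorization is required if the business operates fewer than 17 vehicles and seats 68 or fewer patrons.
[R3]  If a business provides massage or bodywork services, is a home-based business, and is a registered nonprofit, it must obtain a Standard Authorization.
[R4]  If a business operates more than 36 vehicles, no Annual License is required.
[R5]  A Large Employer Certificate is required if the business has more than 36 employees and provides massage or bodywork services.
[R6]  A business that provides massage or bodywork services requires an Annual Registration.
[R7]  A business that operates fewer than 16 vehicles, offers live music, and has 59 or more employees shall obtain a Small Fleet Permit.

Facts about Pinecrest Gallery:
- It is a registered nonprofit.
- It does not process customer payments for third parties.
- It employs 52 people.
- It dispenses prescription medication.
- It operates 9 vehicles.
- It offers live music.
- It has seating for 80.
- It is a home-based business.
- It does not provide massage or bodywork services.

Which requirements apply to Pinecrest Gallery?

[R1] seating 80 > 64; is a registered nonprofit; is a home-based business → Annual License required.
[R2] vehicles 9 < 17; seating 80 > 68 → Small Fleet Authorization not required.
[R3] does not provide massage or bodywork services; is a home-based business; is a registered nonprofit → Standard Authorization not required.
[R4] vehicles 9 ≤ 36 → Annual License exemption does not apply.
[R5] employees 52 > 36; does not provide massage or bodywork services → Large Employer Certificate not required.
[R6] does not provide massage or bodywork services → Annual Registration not required.
[R7] vehicles 9 < 16; offers live music; employees 52 < 59 → Small Fleet Permit not required.

Annual License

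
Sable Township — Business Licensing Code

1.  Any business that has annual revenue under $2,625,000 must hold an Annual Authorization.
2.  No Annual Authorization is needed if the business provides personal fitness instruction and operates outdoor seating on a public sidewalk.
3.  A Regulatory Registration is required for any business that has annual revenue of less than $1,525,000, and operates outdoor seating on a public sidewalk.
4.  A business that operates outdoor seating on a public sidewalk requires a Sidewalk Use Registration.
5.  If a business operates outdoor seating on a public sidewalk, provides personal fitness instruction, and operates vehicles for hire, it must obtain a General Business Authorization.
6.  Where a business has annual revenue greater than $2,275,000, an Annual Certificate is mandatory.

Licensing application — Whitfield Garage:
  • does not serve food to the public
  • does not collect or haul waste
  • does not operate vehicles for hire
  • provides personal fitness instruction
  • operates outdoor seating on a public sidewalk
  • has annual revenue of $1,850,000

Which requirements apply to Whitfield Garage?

1. revenue $1,850,000 < $2,625,000 → Annual Authorization required.
2. provides personal fitness instruction; operates outdoor seating on a public sidewalk → exempt from Annual Authorization.
3. revenue $1,850,000 ≥ $1,525,000; operates outdoor seating on a public sidewalk → Regulatory Registration not required.
4. operates outdoor seating on a public sidewalk → Sidewalk Use Registration required.
5. operates outdoor seating on a public sidewalk; provides personal fitness instruction; does not operate vehicles for hire → General Business Authorization not required.
6. revenue $1,850,000 ≤ $2,275,000 → Annual Certificate not required.

Sidewalk Use Registration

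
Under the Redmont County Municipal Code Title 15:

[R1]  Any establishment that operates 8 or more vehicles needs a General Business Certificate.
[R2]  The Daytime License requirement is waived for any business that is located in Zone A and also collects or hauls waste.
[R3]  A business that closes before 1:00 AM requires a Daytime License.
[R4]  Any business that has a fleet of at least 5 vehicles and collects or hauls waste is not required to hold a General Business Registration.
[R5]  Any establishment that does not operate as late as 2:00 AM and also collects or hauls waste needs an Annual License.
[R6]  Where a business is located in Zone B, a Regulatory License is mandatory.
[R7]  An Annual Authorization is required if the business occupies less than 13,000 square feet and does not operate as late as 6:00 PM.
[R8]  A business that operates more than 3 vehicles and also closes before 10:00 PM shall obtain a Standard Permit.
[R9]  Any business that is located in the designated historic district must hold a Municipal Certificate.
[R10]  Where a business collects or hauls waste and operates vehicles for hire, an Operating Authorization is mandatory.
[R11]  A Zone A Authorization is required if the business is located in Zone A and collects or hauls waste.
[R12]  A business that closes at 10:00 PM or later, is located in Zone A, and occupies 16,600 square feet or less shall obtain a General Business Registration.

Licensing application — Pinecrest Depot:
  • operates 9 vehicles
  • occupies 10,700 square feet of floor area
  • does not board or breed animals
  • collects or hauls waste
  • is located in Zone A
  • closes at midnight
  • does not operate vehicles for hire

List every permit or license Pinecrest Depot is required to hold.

Annual License, General Business Certificate, Zone A Authorization

[R1] vehicles 9 ≥ 8 → General Business Certificate required.
[R2] is located in Zone A; collects or hauls waste → exempt from Daytime License.
[R3] closes midnight, at/before 1:00 AM → Daytime License required.
[R4] vehicles 9 ≥ 5; collects or hauls waste → exempt from General Business Registration.
[R5] closes midnight, at/before 2:00 AM; collects or hauls waste → Annual License required.
[R6] is located in Zone A (not: is located in Zone B) → Regulatory License not required.
[R7] floor area 10,700 square feet < 13,000 square feet; closes midnight, after 6:00 PM → Annual Authorization not required.
[R8] vehicles 9 > 3; closes midnight, after 10:00 PM → Standard Permit not required.
[R9] is located in Zone A (not: is located in the designated historic district) → Municipal Certificate not required.
[R10] collects or hauls waste; does not operate vehicles for hire → Operating Authorization not required.
[R11] is located in Zone A; collects or hauls waste → Zone A Authorization required.
[R12] closes midnight, after 10:00 PM; is located in Zone A; floor area 10,700 square feet ≤ 16,600 square feet → General Business Registration required.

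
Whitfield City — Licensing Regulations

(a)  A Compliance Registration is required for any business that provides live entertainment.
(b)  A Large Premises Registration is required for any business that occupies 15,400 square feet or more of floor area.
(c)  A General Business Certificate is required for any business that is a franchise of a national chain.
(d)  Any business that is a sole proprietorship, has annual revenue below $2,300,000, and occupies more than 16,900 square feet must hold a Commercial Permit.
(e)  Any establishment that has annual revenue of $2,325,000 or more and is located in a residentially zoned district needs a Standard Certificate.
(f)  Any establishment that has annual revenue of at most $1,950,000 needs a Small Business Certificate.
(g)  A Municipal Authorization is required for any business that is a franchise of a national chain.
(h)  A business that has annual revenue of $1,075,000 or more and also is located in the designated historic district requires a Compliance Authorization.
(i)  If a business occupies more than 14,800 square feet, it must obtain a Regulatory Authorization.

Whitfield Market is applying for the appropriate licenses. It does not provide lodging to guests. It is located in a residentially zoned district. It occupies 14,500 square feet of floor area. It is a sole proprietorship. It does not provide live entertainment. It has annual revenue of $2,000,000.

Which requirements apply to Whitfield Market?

None

(a) does not provide live entertainment → Compliance Registration not required.
(b) floor area 14,500 square feet < 15,400 square feet → Large Premises Registration not required.
(c) is a sole proprietorship (not: is a franchise of a national chain) → General Business Certificate not required.
(d) is a sole proprietorship; revenue $2,000,000 < $2,300,000; floor area 14,500 square feet ≤ 16,900 square feet → Commercial Permit not required.
(e) revenue $2,000,000 < $2,325,000; is located in a residentially zoned district → Standard Certificate not required.
(f) revenue $2,000,000 > $1,950,000 → Small Business Certificate not required.
(g) is a sole proprietorship (not: is a franchise of a national chain) → Municipal Authorization not required.
(h) revenue $2,000,000 ≥ $1,075,000; is located in a residentially zoned district (not: is located in the designated historic district) → Compliance Authorization not required.
(i) floor area 14,500 square feet ≤ 14,800 square feet → Regulatory Authorization not required.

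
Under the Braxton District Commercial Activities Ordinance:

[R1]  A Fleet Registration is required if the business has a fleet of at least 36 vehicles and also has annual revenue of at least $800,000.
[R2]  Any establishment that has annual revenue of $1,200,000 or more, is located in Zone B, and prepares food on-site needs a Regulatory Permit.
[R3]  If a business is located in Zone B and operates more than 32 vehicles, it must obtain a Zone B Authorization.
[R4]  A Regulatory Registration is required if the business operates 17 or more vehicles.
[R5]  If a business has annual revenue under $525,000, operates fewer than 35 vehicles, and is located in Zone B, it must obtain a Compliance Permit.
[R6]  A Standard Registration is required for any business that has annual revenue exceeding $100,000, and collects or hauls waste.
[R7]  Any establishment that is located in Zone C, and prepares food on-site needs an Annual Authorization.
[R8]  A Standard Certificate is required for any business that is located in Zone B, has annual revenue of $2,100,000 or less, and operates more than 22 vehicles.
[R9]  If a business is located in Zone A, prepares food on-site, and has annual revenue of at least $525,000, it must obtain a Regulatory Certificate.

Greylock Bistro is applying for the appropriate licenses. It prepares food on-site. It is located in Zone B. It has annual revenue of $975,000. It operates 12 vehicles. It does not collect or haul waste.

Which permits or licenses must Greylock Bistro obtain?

[R1] vehicles 12 < 36; revenue $975,000 ≥ $800,000 → Fleet Registration not required.
[R2] revenue $975,000 < $1,200,000; is located in Zone B; prepares food on-site → Regulatory Permit not required.
[R3] is located in Zone B; vehicles 12 ≤ 32 → Zone B Authorization not required.
[R4] vehicles 12 < 17 → Regulatory Registration not required.
[R5] revenue $975,000 ≥ $525,000; vehicles 12 < 35; is located in Zone B → Compliance Permit not required.
[R6] revenue $975,000 > $100,000; does not collect or haul waste → Standard Registration not required.
[R7] is located in Zone B (not: is located in Zone C); prepares food on-site → Annual Authorization not required.
[R8] is located in Zone B; revenue $975,000 ≤ $2,100,000; vehicles 12 ≤ 22 → Standard Certificate not required.
[R9] is located in Zone B (not: is located in Zone A); prepares food on-site; revenue $975,000 ≥ $525,000 → Regulatory Certificate not required.

None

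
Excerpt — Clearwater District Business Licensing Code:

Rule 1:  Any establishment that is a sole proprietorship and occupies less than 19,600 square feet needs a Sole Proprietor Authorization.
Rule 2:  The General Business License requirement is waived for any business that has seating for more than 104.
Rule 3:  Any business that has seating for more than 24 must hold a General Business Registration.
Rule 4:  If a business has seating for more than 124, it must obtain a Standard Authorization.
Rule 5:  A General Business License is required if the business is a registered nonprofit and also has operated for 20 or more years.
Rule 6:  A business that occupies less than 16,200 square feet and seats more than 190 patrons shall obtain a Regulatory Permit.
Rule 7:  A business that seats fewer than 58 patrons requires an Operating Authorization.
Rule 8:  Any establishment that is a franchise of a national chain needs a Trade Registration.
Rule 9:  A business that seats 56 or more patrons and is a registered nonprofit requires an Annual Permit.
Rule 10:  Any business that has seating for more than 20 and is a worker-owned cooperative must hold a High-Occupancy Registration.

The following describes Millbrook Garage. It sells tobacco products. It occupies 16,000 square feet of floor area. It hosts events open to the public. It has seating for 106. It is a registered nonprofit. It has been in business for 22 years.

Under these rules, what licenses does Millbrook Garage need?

Annual Permit, General Business Registration

Rule 1: is a registered nonprofit (not: is a sole proprietorship); floor area 16,000 square feet < 19,600 square feet → Sole Proprietor Authorization not required.
Rule 2: seating 106 > 104 → exempt from General Business License.
Rule 3: seating 106 > 24 → General Business Registration required.
Rule 4: seating 106 ≤ 124 → Standard Authorization not required.
Rule 5: is a registered nonprofit; years in business 22 ≥ 20 → General Business License required.
Rule 6: floor area 16,000 square feet < 16,200 square feet; seating 106 ≤ 190 → Regulatory Permit not required.
Rule 7: seating 106 ≥ 58 → Operating Authorization not required.
Rule 8: is a registered nonprofit (not: is a franchise of a national chain) → Trade Registration not required.
Rule 9: seating 106 ≥ 56; is a registered nonprofit → Annual Permit required.
Rule 10: seating 106 > 20; is a registered nonprofit (not: is a worker-owned cooperative) → High-Occupancy Registration not required.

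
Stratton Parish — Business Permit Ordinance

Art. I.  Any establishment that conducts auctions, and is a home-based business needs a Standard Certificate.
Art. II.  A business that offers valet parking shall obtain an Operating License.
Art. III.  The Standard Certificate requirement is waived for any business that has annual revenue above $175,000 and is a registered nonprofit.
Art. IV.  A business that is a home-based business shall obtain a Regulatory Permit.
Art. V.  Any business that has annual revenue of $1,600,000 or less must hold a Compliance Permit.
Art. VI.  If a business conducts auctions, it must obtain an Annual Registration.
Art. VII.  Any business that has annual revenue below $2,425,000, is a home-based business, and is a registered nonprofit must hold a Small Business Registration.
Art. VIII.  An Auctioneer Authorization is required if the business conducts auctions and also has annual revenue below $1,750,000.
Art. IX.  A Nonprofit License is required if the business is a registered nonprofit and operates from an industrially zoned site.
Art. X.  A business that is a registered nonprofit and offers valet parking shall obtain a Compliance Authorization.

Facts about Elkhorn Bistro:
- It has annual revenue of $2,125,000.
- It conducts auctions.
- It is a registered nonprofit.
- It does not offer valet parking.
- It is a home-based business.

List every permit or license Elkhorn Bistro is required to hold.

Art. I. conducts auctions; is a home-based business → Standard Certificate required.
Art. II. does not offer valet parking → Operating License not required.
Art. III. revenue $2,125,000 > $175,000; is a registered nonprofit → exempt from Standard Certificate.
Art. IV. is a home-based business → Regulatory Permit required.
Art. V. revenue $2,125,000 > $1,600,000 → Compliance Permit not required.
Art. VI. conducts auctions → Annual Registration required.
Art. VII. revenue $2,125,000 < $2,425,000; is a home-based business; is a registered nonprofit → Small Business Registration required.
Art. VIII. conducts auctions; revenue $2,125,000 ≥ $1,750,000 → Auctioneer Authorization not required.
Art. IX. is a registered nonprofit; is a home-based business (not: operates from an industrially zoned site) → Nonprofit License not required.
Art. X. is a registered nonprofit; does not offer valet parking → Compliance Authorization not required.

Annual Registration, Regulatory Permit, Small Business Registration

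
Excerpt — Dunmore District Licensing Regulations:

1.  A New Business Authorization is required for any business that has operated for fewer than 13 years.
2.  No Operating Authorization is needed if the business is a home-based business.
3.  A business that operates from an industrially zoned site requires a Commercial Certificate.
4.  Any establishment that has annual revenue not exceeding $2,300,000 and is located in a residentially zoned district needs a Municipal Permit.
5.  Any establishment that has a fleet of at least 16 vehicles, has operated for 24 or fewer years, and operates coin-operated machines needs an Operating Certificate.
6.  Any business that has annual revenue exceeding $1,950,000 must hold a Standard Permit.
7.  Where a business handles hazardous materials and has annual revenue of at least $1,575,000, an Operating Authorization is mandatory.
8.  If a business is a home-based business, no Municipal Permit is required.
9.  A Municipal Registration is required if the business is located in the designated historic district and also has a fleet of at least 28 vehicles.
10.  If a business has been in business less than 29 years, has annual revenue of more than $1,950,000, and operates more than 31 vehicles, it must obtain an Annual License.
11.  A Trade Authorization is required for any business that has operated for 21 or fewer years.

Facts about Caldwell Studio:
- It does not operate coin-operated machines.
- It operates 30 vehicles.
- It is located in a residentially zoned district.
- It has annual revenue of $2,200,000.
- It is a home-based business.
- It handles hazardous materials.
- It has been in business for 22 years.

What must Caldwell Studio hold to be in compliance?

1. years in business 22 ≥ 13 → New Business Authorization not required.
2. is a home-based business → exempt from Operating Authorization.
3. is a home-based business (not: operates from an industrially zoned site) → Commercial Certificate not required.
4. revenue $2,200,000 ≤ $2,300,000; is located in a residentially zoned district → Municipal Permit required.
5. vehicles 30 ≥ 16; years in business 22 ≤ 24; does not operate coin-operated machines → Operating Certificate not required.
6. revenue $2,200,000 > $1,950,000 → Standard Permit required.
7. handles hazardous materials; revenue $2,200,000 ≥ $1,575,000 → Operating Authorization required.
8. is a home-based business → exempt from Municipal Permit.
9. is located in a residentially zoned district (not: is located in the designated historic district); vehicles 30 ≥ 28 → Municipal Registration not required.
10. years in business 22 < 29; revenue $2,200,000 > $1,950,000; vehicles 30 ≤ 31 → Annual License not required.
11. years in business 22 > 21 → Trade Authorization not required.

Standard Permit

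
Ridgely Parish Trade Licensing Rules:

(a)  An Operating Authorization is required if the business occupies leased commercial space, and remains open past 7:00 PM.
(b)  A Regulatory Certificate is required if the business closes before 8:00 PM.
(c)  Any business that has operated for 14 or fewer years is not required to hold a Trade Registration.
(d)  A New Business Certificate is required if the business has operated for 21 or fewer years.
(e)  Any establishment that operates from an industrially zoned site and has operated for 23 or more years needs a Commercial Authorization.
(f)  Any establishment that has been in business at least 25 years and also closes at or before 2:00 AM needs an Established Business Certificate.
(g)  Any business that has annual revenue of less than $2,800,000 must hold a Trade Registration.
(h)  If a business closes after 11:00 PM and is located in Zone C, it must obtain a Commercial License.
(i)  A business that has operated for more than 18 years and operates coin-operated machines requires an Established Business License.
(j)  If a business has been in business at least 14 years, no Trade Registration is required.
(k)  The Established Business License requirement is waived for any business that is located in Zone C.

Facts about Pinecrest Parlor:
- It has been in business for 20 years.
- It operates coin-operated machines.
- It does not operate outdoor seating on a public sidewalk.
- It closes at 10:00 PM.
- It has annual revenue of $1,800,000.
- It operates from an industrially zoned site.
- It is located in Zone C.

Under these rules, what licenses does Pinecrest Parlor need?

New Business Certificate

(a) operates from an industrially zoned site (not: occupies leased commercial space); closes 10:00 PM, after 7:00 PM → Operating Authorization not required.
(b) closes 10:00 PM, after 8:00 PM → Regulatory Certificate not required.
(c) years in business 20 > 14 → Trade Registration exemption does not apply.
(d) years in business 20 ≤ 21 → New Business Certificate required.
(e) operates from an industrially zoned site; years in business 20 < 23 → Commercial Authorization not required.
(f) years in business 20 < 25; closes 10:00 PM, at/before 2:00 AM → Established Business Certificate not required.
(g) revenue $1,800,000 < $2,800,000 → Trade Registration required.
(h) closes 10:00 PM, at/before 11:00 PM; is located in Zone C → Commercial License not required.
(i) years in business 20 > 18; operates coin-operated machines → Established Business License required.
(j) years in business 20 ≥ 14 → exempt from Trade Registration.
(k) is located in Zone C → exempt from Established Business License.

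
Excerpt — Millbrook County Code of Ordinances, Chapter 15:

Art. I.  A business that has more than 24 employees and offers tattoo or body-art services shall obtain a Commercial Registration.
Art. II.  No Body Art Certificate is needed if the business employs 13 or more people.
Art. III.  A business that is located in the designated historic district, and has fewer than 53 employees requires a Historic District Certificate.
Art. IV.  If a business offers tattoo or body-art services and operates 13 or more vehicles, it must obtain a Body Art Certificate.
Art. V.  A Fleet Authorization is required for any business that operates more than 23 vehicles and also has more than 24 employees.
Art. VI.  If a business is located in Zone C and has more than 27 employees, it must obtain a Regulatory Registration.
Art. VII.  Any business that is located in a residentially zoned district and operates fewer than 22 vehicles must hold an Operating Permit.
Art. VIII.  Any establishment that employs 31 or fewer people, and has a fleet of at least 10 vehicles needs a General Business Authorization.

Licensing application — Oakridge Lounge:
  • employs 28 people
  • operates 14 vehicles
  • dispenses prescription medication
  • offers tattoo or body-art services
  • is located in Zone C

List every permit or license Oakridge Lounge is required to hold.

Commercial Registration, General Business Authorization, Regulatory Registration

Art. I. employees 28 > 24; offers tattoo or body-art services → Commercial Registration required.
Art. II. employees 28 ≥ 13 → exempt from Body Art Certificate.
Art. III. is located in Zone C (not: is located in the designated historic district); employees 28 < 53 → Historic District Certificate not required.
Art. IV. offers tattoo or body-art services; vehicles 14 ≥ 13 → Body Art Certificate required.
Art. V. vehicles 14 ≤ 23; employees 28 > 24 → Fleet Authorization not required.
Art. VI. is located in Zone C; employees 28 > 27 → Regulatory Registration required.
Art. VII. is located in Zone C (not: is located in a residentially zoned district); vehicles 14 < 22 → Operating Permit not required.
Art. VIII. employees 28 ≤ 31; vehicles 14 ≥ 10 → General Business Authorization required.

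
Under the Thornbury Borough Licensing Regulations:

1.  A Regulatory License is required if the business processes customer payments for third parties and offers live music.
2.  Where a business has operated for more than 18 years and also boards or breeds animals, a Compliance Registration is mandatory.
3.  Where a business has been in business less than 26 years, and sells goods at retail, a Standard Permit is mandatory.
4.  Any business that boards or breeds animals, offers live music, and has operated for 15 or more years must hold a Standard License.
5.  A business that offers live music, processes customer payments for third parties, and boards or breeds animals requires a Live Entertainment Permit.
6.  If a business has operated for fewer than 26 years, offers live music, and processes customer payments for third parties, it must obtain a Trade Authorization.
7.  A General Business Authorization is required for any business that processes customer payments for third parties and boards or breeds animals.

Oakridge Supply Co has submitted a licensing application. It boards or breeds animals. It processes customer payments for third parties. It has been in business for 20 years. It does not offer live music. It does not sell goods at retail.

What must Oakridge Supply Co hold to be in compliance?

Compliance Registration, General Business Authorization

1. processes customer payments for third parties; does not offer live music → Regulatory License not required.
2. years in business 20 > 18; boards or breeds animals → Compliance Registration required.
3. years in business 20 < 26; does not sell goods at retail → Standard Permit not required.
4. boards or breeds animals; does not offer live music; years in business 20 ≥ 15 → Standard License not required.
5. does not offer live music; processes customer payments for third parties; boards or breeds animals → Live Entertainment Permit not required.
6. years in business 20 < 26; does not offer live music; processes customer payments for third parties → Trade Authorization not required.
7. processes customer payments for third parties; boards or breeds animals → General Business Authorization required.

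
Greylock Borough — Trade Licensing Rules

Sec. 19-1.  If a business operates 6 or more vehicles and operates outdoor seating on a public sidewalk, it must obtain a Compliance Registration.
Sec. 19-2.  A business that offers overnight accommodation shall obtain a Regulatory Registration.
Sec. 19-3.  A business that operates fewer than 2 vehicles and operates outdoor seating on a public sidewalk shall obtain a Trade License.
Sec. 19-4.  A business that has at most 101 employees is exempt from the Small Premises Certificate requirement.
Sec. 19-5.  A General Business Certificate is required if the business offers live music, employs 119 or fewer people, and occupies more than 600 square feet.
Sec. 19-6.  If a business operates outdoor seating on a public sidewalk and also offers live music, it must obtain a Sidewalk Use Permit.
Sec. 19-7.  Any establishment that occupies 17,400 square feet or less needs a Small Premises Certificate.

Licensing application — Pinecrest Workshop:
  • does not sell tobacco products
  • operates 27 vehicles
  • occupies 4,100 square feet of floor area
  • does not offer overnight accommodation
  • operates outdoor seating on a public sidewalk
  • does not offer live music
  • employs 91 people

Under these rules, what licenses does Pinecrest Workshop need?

Compliance Registration

Sec. 19-1. vehicles 27 ≥ 6; operates outdoor seating on a public sidewalk → Compliance Registration required.
Sec. 19-2. does not offer overnight accommodation → Regulatory Registration not required.
Sec. 19-3. vehicles 27 ≥ 2; operates outdoor seating on a public sidewalk → Trade License not required.
Sec. 19-4. employees 91 ≤ 101 → exempt from Small Premises Certificate.
Sec. 19-5. does not offer live music; employees 91 ≤ 119; floor area 4,100 square feet > 600 square feet → General Business Certificate not required.
Sec. 19-6. operates outdoor seating on a public sidewalk; does not offer live music → Sidewalk Use Permit not required.
Sec. 19-7. floor area 4,100 square feet ≤ 17,400 square feet → Small Premises Certificate required.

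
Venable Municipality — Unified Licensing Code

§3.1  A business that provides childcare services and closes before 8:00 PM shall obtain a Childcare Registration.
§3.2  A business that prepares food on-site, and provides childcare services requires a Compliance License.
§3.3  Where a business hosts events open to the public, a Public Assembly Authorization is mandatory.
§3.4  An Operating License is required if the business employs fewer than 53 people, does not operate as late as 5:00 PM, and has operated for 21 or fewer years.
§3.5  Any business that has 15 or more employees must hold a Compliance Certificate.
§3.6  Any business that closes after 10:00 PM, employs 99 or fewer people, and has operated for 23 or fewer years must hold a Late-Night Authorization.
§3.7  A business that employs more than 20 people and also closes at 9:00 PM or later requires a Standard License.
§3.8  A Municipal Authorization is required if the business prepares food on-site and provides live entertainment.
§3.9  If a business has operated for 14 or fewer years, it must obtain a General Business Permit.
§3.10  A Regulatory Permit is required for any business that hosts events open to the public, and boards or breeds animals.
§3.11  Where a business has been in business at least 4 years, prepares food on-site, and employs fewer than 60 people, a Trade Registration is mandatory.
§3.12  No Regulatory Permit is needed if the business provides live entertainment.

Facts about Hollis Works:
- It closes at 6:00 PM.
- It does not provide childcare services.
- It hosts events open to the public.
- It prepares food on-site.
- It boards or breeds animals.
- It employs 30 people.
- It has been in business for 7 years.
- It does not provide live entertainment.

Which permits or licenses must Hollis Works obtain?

Compliance Certificate, General Business Permit, Public Assembly Authorization, Regulatory Permit, Trade Registration

§3.1 does not provide childcare services; closes 6:00 PM, at/before 8:00 PM → Childcare Registration not required.
§3.2 prepares food on-site; does not provide childcare services → Compliance License not required.
§3.3 hosts events open to the public → Public Assembly Authorization required.
§3.4 employees 30 < 53; closes 6:00 PM, after 5:00 PM; years in business 7 ≤ 21 → Operating License not required.
§3.5 employees 30 ≥ 15 → Compliance Certificate required.
§3.6 closes 6:00 PM, at/before 10:00 PM; employees 30 ≤ 99; years in business 7 ≤ 23 → Late-Night Authorization not required.
§3.7 employees 30 > 20; closes 6:00 PM, at/before 9:00 PM → Standard License not required.
§3.8 prepares food on-site; does not provide live entertainment → Municipal Authorization not required.
§3.9 years in business 7 ≤ 14 → General Business Permit required.
§3.10 hosts events open to the public; boards or breeds animals → Regulatory Permit required.
§3.11 years in business 7 ≥ 4; prepares food on-site; employees 30 < 60 → Trade Registration required.
§3.12 does not provide live entertainment → Regulatory Permit exemption does not apply.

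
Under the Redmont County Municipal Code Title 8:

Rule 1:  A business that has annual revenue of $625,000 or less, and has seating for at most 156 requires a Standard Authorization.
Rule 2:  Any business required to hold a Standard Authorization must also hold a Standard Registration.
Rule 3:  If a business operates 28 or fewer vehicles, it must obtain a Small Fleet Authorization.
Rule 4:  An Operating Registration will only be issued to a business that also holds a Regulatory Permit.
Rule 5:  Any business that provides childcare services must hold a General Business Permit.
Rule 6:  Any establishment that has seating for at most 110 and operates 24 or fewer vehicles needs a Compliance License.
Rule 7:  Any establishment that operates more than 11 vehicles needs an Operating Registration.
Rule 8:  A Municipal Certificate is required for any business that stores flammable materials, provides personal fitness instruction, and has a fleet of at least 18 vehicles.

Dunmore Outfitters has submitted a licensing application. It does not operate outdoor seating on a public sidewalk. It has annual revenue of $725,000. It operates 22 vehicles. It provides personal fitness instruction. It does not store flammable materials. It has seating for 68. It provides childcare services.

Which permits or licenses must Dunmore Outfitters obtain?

Compliance License, General Business Permit, Operating Registration, Regulatory Permit, Small Fleet Authorization

Rule 1: revenue $725,000 > $625,000; seating 68 ≤ 156 → Standard Authorization not required.
Rule 2: Standard Authorization is not required → no effect.
Rule 3: vehicles 22 ≤ 28 → Small Fleet Authorization required.
Rule 4: Operating Registration is required → Regulatory Permit also required.
Rule 5: provides childcare services → General Business Permit required.
Rule 6: seating 68 ≤ 110; vehicles 22 ≤ 24 → Compliance License required.
Rule 7: vehicles 22 > 11 → Operating Registration required.
Rule 8: does not store flammable materials; provides personal fitness instruction; vehicles 22 ≥ 18 → Municipal Certificate not required.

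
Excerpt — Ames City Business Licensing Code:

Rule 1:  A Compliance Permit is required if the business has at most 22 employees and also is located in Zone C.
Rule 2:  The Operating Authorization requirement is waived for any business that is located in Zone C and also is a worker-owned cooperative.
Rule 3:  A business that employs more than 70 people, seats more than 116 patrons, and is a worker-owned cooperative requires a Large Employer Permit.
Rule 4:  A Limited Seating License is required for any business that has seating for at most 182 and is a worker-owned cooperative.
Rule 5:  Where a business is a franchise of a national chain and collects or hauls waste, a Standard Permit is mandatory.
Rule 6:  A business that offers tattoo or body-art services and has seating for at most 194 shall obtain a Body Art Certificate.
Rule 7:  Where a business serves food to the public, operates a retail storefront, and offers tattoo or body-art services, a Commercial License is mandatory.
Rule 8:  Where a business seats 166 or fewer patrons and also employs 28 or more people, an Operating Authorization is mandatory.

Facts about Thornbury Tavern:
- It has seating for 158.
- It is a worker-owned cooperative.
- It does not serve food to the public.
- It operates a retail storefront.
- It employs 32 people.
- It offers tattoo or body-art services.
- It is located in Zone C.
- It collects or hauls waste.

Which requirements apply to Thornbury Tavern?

Body Art Certificate, Limited Seating License

Rule 1: employees 32 > 22; is located in Zone C → Compliance Permit not required.
Rule 2: is located in Zone C; is a worker-owned cooperative → exempt from Operating Authorization.
Rule 3: employees 32 ≤ 70; seating 158 > 116; is a worker-owned cooperative → Large Employer Permit not required.
Rule 4: seating 158 ≤ 182; is a worker-owned cooperative → Limited Seating License required.
Rule 5: is a worker-owned cooperative (not: is a franchise of a national chain); collects or hauls waste → Standard Permit not required.
Rule 6: offers tattoo or body-art services; seating 158 ≤ 194 → Body Art Certificate required.
Rule 7: does not serve food to the public; operates a retail storefront; offers tattoo or body-art services → Commercial License not required.
Rule 8: seating 158 ≤ 166; employees 32 ≥ 28 → Operating Authorization required.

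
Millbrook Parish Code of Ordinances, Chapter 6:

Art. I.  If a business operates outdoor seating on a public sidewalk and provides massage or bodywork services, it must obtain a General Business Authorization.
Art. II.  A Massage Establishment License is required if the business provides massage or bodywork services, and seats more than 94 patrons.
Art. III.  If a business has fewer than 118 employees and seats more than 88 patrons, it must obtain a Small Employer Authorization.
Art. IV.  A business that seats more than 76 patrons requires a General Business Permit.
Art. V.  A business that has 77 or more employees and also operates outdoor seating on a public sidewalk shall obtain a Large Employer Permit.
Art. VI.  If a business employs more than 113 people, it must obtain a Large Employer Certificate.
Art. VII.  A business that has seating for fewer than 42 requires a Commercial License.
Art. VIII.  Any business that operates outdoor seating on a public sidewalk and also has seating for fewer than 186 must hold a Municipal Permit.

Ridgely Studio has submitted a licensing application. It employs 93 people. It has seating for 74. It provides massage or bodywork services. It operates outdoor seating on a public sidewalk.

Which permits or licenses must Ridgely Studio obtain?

Art. I. operates outdoor seating on a public sidewalk; provides massage or bodywork services → General Business Authorization required.
Art. II. provides massage or bodywork services; seating 74 ≤ 94 → Massage Establishment License not required.
Art. III. employees 93 < 118; seating 74 ≤ 88 → Small Employer Authorization not required.
Art. IV. seating 74 ≤ 76 → General Business Permit not required.
Art. V. employees 93 ≥ 77; operates outdoor seating on a public sidewalk → Large Employer Permit required.
Art. VI. employees 93 ≤ 113 → Large Employer Certificate not required.
Art. VII. seating 74 ≥ 42 → Commercial License not required.
Art. VIII. operates outdoor seating on a public sidewalk; seating 74 < 186 → Municipal Permit required.

General Business Authorization, Large Employer Permit, Municipal Permit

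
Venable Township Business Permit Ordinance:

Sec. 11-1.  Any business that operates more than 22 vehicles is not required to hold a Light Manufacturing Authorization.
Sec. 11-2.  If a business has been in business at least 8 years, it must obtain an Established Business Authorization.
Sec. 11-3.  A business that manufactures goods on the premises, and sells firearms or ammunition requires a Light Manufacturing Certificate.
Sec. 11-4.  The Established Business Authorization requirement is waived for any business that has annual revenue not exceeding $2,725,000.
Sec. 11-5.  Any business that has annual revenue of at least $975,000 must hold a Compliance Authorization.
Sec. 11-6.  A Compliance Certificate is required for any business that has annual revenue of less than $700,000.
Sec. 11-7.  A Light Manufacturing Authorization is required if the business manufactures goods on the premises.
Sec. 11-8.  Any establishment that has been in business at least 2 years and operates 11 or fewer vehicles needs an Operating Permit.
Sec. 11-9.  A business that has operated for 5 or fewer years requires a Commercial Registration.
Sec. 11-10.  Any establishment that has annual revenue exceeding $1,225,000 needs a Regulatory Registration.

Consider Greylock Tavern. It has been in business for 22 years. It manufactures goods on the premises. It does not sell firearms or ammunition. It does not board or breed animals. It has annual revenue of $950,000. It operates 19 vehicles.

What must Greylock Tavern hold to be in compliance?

Light Manufacturing Authorization

Sec. 11-1. vehicles 19 ≤ 22 → Light Manufacturing Authorization exemption does not apply.
Sec. 11-2. years in business 22 ≥ 8 → Established Business Authorization required.
Sec. 11-3. manufactures goods on the premises; does not sell firearms or ammunition → Light Manufacturing Certificate not required.
Sec. 11-4. revenue $950,000 ≤ $2,725,000 → exempt from Established Business Authorization.
Sec. 11-5. revenue $950,000 < $975,000 → Compliance Authorization not required.
Sec. 11-6. revenue $950,000 ≥ $700,000 → Compliance Certificate not required.
Sec. 11-7. manufactures goods on the premises → Light Manufacturing Authorization required.
Sec. 11-8. years in business 22 ≥ 2; vehicles 19 > 11 → Operating Permit not required.
Sec. 11-9. years in business 22 > 5 → Commercial Registration not required.
Sec. 11-10. revenue $950,000 ≤ $1,225,000 → Regulatory Registration not required.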